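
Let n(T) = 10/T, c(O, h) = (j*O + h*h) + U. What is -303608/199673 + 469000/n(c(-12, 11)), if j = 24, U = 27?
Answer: -1311053221608/199673 ≈ -6.5660e+6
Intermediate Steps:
c(O, h) = 27 + h² + 24*O (c(O, h) = (24*O + h*h) + 27 = (24*O + h²) + 27 = (h² + 24*O) + 27 = 27 + h² + 24*O)
-303608/199673 + 469000/n(c(-12, 11)) = -303608/199673 + 469000/((10/(27 + 11² + 24*(-12)))) = -303608*1/199673 + 469000/((10/(27 + 121 - 288))) = -303608/199673 + 469000/((10/(-140))) = -303608/199673 + 469000/((10*(-1/140))) = -303608/199673 + 469000/(-1/14) = -303608/199673 + 469000*(-14) = -303608/199673 - 6566000 = -1311053221608/199673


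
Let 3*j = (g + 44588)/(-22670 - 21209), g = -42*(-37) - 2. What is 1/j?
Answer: -43879/15380 ≈ -2.8530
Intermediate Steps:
g = 1552 (g = 1554 - 2 = 1552)
j = -15380/43879 (j = ((1552 + 44588)/(-22670 - 21209))/3 = (46140/(-43879))/3 = (46140*(-1/43879))/3 = (⅓)*(-46140/43879) = -15380/43879 ≈ -0.35051)
1/j = 1/(-15380/43879) = -43879/15380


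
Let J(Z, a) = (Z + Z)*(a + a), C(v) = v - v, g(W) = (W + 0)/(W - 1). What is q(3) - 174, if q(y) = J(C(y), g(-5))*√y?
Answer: -174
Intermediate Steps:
g(W) = W/(-1 + W)
C(v) = 0
J(Z, a) = 4*Z*a (J(Z, a) = (2*Z)*(2*a) = 4*Z*a)
q(y) = 0 (q(y) = (4*0*(-5/(-1 - 5)))*√y = (4*0*(-5/(-6)))*√y = (4*0*(-5*(-⅙)))*√y = (4*0*(⅚))*√y = 0*√y = 0)
q(3) - 174 = 0 - 174 = -174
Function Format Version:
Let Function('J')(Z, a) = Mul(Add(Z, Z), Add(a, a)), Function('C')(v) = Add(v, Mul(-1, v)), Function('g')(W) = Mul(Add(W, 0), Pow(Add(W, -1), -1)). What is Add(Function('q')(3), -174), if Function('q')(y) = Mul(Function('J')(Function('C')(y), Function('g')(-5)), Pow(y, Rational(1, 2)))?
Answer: -174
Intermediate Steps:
Function('g')(W) = Mul(W, Pow(Add(-1, W), -1))
Function('C')(v) = 0
Function('J')(Z, a) = Mul(4, Z, a) (Function('J')(Z, a) = Mul(Mul(2, Z), Mul(2, a)) = Mul(4, Z, a))
Function('q')(y) = 0 (Function('q')(y) = Mul(Mul(4, 0, Mul(-5, Pow(Add(-1, -5), -1))), Pow(y, Rational(1, 2))) = Mul(Mul(4, 0, Mul(-5, Pow(-6, -1))), Pow(y, Rational(1, 2))) = Mul(Mul(4, 0, Mul(-5, Rational(-1, 6))), Pow(y, Rational(1, 2))) = Mul(Mul(4, 0, Rational(5, 6)), Pow(y, Rational(1, 2))) = Mul(0, Pow(y, Rational(1, 2))) = 0)
Add(Function('q')(3), -174) = Add(0, -174) = -174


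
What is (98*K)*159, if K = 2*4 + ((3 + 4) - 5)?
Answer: 155820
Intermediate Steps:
K = 10 (K = 8 + (7 - 5) = 8 + 2 = 10)
(98*K)*159 = (98*10)*159 = 980*159 = 155820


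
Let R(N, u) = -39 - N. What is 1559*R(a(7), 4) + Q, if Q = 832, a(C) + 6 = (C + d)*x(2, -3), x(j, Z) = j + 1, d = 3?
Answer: -97385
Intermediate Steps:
x(j, Z) = 1 + j
a(C) = 3 + 3*C (a(C) = -6 + (C + 3)*(1 + 2) = -6 + (3 + C)*3 = -6 + (9 + 3*C) = 3 + 3*C)
1559*R(a(7), 4) + Q = 1559*(-39 - (3 + 3*7)) + 832 = 1559*(-39 - (3 + 21)) + 832 = 1559*(-39 - 1*24) + 832 = 1559*(-39 - 24) + 832 = 1559*(-63) + 832 = -98217 + 832 = -97385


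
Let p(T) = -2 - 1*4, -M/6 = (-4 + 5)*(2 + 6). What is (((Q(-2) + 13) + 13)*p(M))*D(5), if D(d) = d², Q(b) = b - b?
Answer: -3900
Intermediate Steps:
Q(b) = 0
M = -48 (M = -6*(-4 + 5)*(2 + 6) = -6*8 = -48)
p(T) = -6 (p(T) = -2 - 4 = -6)
(((Q(-2) + 13) + 13)*p(M))*D(5) = (((0 + 13) + 13)*(-6))*5² = ((13 + 13)*(-6))*25 = (26*(-6))*25 = -156*25 = -3900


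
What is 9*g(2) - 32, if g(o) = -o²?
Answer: -68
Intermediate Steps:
9*g(2) - 32 = 9*(-1*2²) - 32 = 9*(-1*4) - 32 = 9*(-4) - 32 = -36 - 32 = -68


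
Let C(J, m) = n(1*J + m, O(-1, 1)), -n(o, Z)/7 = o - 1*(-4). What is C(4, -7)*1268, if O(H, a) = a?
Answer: -8876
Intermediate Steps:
n(o, Z) = -28 - 7*o (n(o, Z) = -7*(o - 1*(-4)) = -7*(o + 4) = -7*(4 + o) = -28 - 7*o)
C(J, m) = -28 - 7*J - 7*m (C(J, m) = -28 - 7*(1*J + m) = -28 - 7*(J + m) = -28 + (-7*J - 7*m) = -28 - 7*J - 7*m)
C(4, -7)*1268 = (-28 - 7*4 - 7*(-7))*1268 = (-28 - 28 + 49)*1268 = -7*1268 = -8876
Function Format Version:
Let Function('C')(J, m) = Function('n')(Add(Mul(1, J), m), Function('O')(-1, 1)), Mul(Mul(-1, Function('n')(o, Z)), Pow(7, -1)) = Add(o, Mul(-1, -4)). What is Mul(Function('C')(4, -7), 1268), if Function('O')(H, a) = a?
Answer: -8876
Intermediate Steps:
Function('n')(o, Z) = Add(-28, Mul(-7, o)) (Function('n')(o, Z) = Mul(-7, Add(o, Mul(-1, -4))) = Mul(-7, Add(o, 4)) = Mul(-7, Add(4, o)) = Add(-28, Mul(-7, o)))
Function('C')(J, m) = Add(-28, Mul(-7, J), Mul(-7, m)) (Function('C')(J, m) = Add(-28, Mul(-7, Add(Mul(1, J), m))) = Add(-28, Mul(-7, Add(J, m))) = Add(-28, Add(Mul(-7, J), Mul(-7, m))) = Add(-28, Mul(-7, J), Mul(-7, m)))
Mul(Function('C')(4, -7), 1268) = Mul(Add(-28, Mul(-7, 4), Mul(-7, -7)), 1268) = Mul(Add(-28, -28, 49), 1268) = Mul(-7, 1268) = -8876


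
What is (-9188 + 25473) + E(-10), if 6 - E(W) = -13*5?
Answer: 16356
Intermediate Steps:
E(W) = 71 (E(W) = 6 - (-13)*5 = 6 - 1*(-65) = 6 + 65 = 71)
(-9188 + 25473) + E(-10) = (-9188 + 25473) + 71 = 16285 + 71 = 16356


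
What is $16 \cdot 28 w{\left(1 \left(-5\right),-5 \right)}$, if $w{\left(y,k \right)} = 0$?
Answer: $0$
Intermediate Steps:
$16 \cdot 28 w{\left(1 \left(-5\right),-5 \right)} = 16 \cdot 28 \cdot 0 = 448 \cdot 0 = 0$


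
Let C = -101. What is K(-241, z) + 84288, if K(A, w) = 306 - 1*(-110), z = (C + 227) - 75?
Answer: 84704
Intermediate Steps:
z = 51 (z = (-101 + 227) - 75 = 126 - 75 = 51)
K(A, w) = 416 (K(A, w) = 306 + 110 = 416)
K(-241, z) + 84288 = 416 + 84288 = 84704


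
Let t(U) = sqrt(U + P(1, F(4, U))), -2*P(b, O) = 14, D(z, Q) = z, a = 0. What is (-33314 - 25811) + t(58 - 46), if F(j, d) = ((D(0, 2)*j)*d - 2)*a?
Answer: -59125 + sqrt(5) ≈ -59123.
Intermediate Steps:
F(j, d) = 0 (F(j, d) = ((0*j)*d - 2)*0 = (0*d - 2)*0 = (0 - 2)*0 = -2*0 = 0)
P(b, O) = -7 (P(b, O) = -1/2*14 = -7)
t(U) = sqrt(-7 + U) (t(U) = sqrt(U - 7) = sqrt(-7 + U))
(-33314 - 25811) + t(58 - 46) = (-33314 - 25811) + sqrt(-7 + (58 - 46)) = -59125 + sqrt(-7 + 12) = -59125 + sqrt(5)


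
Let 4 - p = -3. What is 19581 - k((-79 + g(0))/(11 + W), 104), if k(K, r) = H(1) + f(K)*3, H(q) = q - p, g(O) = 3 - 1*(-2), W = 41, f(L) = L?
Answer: 509373/26 ≈ 19591.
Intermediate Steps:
p = 7 (p = 4 - 1*(-3) = 4 + 3 = 7)
g(O) = 5 (g(O) = 3 + 2 = 5)
H(q) = -7 + q (H(q) = q - 1*7 = q - 7 = -7 + q)
k(K, r) = -6 + 3*K (k(K, r) = (-7 + 1) + K*3 = -6 + 3*K)
19581 - k((-79 + g(0))/(11 + W), 104) = 19581 - (-6 + 3*((-79 + 5)/(11 + 41))) = 19581 - (-6 + 3*(-74/52)) = 19581 - (-6 + 3*(-74*1/52)) = 19581 - (-6 + 3*(-37/26)) = 19581 - (-6 - 111/26) = 19581 - 1*(-267/26) = 19581 + 267/26 = 509373/26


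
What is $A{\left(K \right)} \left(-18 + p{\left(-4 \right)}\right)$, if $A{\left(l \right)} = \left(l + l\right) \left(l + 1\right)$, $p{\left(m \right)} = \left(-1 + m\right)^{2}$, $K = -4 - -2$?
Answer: $28$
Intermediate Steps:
$K = -2$ ($K = -4 + 2 = -2$)
$A{\left(l \right)} = 2 l \left(1 + l\right)$
$A{\left(K \right)} \left(-18 + p{\left(-4 \right)}\right) = 2 \left(-2\right) \left(1 - 2\right) \left(-18 + \left(-1 - 4\right)^{2}\right) = 2 \left(-2\right) \left(-1\right) \left(-18 + \left(-5\right)^{2}\right) = 4 \left(-18 + 25\right) = 4 \cdot 7 = 28$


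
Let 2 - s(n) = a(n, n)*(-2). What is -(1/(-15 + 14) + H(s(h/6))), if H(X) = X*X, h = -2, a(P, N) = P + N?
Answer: 5/9 ≈ 0.55556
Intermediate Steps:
a(P, N) = N + P
s(n) = 2 + 4*n (s(n) = 2 - (n + n)*(-2) = 2 - 2*n*(-2) = 2 - (-4)*n = 2 + 4*n)
H(X) = X²
-(1/(-15 + 14) + H(s(h/6))) = -(1/(-15 + 14) + (2 + 4*(-2/6))²) = -(1/(-1) + (2 + 4*(-2*⅙))²) = -(-1 + (2 + 4*(-⅓))²) = -(-1 + (2 - 4/3)²) = -(-1 + (⅔)²) = -(-1 + 4/9) = -1*(-5/9) = 5/9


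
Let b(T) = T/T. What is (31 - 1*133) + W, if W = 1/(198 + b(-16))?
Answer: -20297/199 ≈ -101.99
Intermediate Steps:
b(T) = 1
W = 1/199 (W = 1/(198 + 1) = 1/199 ≈ 0.0050251)
(31 - 1*133) + W = (31 - 1*133) + 1/199 = (31 - 133) + 1/199 = -102 + 1/199 = -20297/199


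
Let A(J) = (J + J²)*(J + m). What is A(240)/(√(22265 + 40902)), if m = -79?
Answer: 9312240*√63167/63167 ≈ 37052.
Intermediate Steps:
A(J) = (-79 + J)*(J + J²) (A(J) = (J + J²)*(J - 79) = (J + J²)*(-79 + J) = (-79 + J)*(J + J²))
A(240)/(√(22265 + 40902)) = (240*(-79 + 240² - 78*240))/(√(22265 + 40902)) = (240*(-79 + 57600 - 18720))/(√63167) = (240*38801)*(√63167/63167) = 9312240*(√63167/63167) = 9312240*√63167/63167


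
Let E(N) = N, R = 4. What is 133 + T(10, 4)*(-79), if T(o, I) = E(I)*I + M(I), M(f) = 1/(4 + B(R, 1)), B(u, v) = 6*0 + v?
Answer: -5734/5 ≈ -1146.8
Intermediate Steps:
B(u, v) = v (B(u, v) = 0 + v = v)
M(f) = ⅕ (M(f) = 1/(4 + 1) = 1/5 = ⅕)
T(o, I) = ⅕ + I² (T(o, I) = I*I + ⅕ = I² + ⅕ = ⅕ + I²)
133 + T(10, 4)*(-79) = 133 + (⅕ + 4²)*(-79) = 133 + (⅕ + 16)*(-79) = 133 + (81/5)*(-79) = 133 - 6399/5 = -5734/5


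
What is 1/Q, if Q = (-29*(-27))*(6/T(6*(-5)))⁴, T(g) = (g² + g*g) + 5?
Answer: 10614726900625/1014768 ≈ 1.0460e+7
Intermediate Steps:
T(g) = 5 + 2*g² (T(g) = (g² + g²) + 5 = 2*g² + 5 = 5 + 2*g²)
Q = 1014768/10614726900625 (Q = (-29*(-27))*(6/(5 + 2*(6*(-5))²))⁴ = 783*(6/(5 + 2*(-30)²))⁴ = 783*(6/(5 + 2*900))⁴ = 783*(6/(5 + 1800))⁴ = 783*(6/1805)⁴ = 783*(1296/10614726900625) = 1014768/10614726900625 ≈ 9.5600e-8)
1/Q = 1/(1014768/10614726900625) = 10614726900625/1014768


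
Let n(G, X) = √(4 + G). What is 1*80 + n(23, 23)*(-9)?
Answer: 80 - 27*√3 ≈ 33.235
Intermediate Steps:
1*80 + n(23, 23)*(-9) = 1*80 + √(4 + 23)*(-9) = 80 + √27*(-9) = 80 + (3*√3)*(-9) = 80 - 27*√3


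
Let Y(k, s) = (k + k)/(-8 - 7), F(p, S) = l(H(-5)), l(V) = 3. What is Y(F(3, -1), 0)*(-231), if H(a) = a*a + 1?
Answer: 462/5 ≈ 92.400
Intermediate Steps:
H(a) = 1 + a² (H(a) = a² + 1 = 1 + a²)
F(p, S) = 3
Y(k, s) = -2*k/15 (Y(k, s) = (2*k)/(-15) = (2*k)*(-1/15) = -2*k/15)
Y(F(3, -1), 0)*(-231) = -2/15*3*(-231) = -⅖*(-231) = 462/5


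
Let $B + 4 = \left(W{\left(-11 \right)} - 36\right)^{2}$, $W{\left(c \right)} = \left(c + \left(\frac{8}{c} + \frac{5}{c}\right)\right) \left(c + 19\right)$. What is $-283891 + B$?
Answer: $- \frac{32196271}{121} \approx -2.6609 \cdot 10^{5}$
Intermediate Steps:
$W{\left(c \right)} = \left(19 + c\right) \left(c + \frac{13}{c}\right)$ ($W{\left(c \right)} = \left(c + \frac{13}{c}\right) \left(19 + c\right) = \left(19 + c\right) \left(c + \frac{13}{c}\right)$)
$B = \frac{2154540}{121}$ ($B = -4 + \left(\left(13 + \left(-11\right)^{2} + 19 \left(-11\right) + \frac{247}{-11}\right) - 36\right)^{2} = -4 + \left(\left(13 + 121 - 209 + 247 \left(- \frac{1}{11}\right)\right) - 36\right)^{2} = -4 + \left(\left(13 + 121 - 209 - \frac{247}{11}\right) - 36\right)^{2} = -4 + \left(- \frac{1072}{11} - 36\right)^{2} = -4 + \left(- \frac{1468}{11}\right)^{2} = -4 + \frac{2155024}{121} = \frac{2154540}{121} \approx 17806.0$)
$-283891 + B = -283891 + \frac{2154540}{121} = - \frac{32196271}{121}$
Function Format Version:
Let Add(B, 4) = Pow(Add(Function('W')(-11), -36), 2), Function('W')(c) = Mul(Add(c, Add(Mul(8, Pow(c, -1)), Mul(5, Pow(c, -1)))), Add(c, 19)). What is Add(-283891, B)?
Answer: Rational(-32196271, 121) ≈ -2.6609e+5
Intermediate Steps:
Function('W')(c) = Mul(Add(19, c), Add(c, Mul(13, Pow(c, -1)))) (Function('W')(c) = Mul(Add(c, Mul(13, Pow(c, -1))), Add(19, c)) = Mul(Add(19, c), Add(c, Mul(13, Pow(c, -1)))))
B = Rational(2154540, 121) (B = Add(-4, Pow(Add(Add(13, Pow(-11, 2), Mul(19, -11), Mul(247, Pow(-11, -1))), -36), 2)) = Add(-4, Pow(Add(Add(13, 121, -209, Mul(247, Rational(-1, 11))), -36), 2)) = Add(-4, Pow(Add(Add(13, 121, -209, Rational(-247, 11)), -36), 2)) = Add(-4, Pow(Add(Rational(-1072, 11), -36), 2)) = Add(-4, Pow(Rational(-1468, 11), 2)) = Add(-4, Rational(2155024, 121)) = Rational(2154540, 121) ≈ 17806.)
Add(-283891, B) = Add(-283891, Rational(2154540, 121)) = Rational(-32196271, 121)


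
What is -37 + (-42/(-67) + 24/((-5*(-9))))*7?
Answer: -29023/1005 ≈ -28.879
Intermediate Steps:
-37 + (-42/(-67) + 24/((-5*(-9))))*7 = -37 + (-42*(-1/67) + 24/45)*7 = -37 + (42/67 + 24*(1/45))*7 = -37 + (42/67 + 8/15)*7 = -37 + (1166/1005)*7 = -37 + 8162/1005 = -29023/1005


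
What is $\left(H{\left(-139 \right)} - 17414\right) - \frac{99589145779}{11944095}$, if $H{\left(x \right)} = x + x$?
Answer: $- \frac{310904074519}{11944095} \approx -26030.0$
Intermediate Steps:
$H{\left(x \right)} = 2 x$
$\left(H{\left(-139 \right)} - 17414\right) - \frac{99589145779}{11944095} = \left(2 \left(-139\right) - 17414\right) - \frac{99589145779}{11944095} = \left(-278 - 17414\right) - \frac{99589145779}{11944095} = -17692 + \left(-8340 + \left(\frac{2774}{1455} + \frac{1261}{8209}\right)\right) = -17692 + \left(-8340 + \frac{24606521}{11944095}\right) = -17692 - \frac{99589145779}{11944095} = - \frac{310904074519}{11944095}$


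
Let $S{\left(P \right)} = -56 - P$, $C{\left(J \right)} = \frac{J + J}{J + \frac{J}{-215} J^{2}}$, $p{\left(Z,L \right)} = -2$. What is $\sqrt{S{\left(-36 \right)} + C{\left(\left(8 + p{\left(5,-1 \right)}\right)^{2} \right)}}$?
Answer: $\frac{105 i \sqrt{2162}}{1081} \approx 4.5164 i$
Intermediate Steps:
$C{\left(J \right)} = \frac{2 J}{J - \frac{J^{3}}{215}}$ ($C{\left(J \right)} = \frac{2 J}{J + J \left(- \frac{1}{215}\right) J^{2}} = \frac{2 J}{J + - \frac{J}{215} J^{2}} = \frac{2 J}{J - \frac{J^{3}}{215}}$)
$\sqrt{S{\left(-36 \right)} + C{\left(\left(8 + p{\left(5,-1 \right)}\right)^{2} \right)}} = \sqrt{\left(-56 - -36\right) - \frac{430}{-215 + \left(\left(8 - 2\right)^{2}\right)^{2}}} = \sqrt{\left(-56 + 36\right) - \frac{430}{-215 + \left(6^{2}\right)^{2}}} = \sqrt{-20 - \frac{430}{-215 + 36^{2}}} = \sqrt{-20 - \frac{430}{-215 + 1296}} = \sqrt{-20 - \frac{430}{1081}} = \sqrt{- \frac{22050}{1081}} = \frac{105 i \sqrt{2162}}{1081}$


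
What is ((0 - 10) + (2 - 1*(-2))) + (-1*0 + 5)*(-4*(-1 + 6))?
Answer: -106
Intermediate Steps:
((0 - 10) + (2 - 1*(-2))) + (-1*0 + 5)*(-4*(-1 + 6)) = (-10 + (2 + 2)) + (0 + 5)*(-4*5) = (-10 + 4) + 5*(-20) = -6 - 100 = -106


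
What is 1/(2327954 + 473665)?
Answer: 1/2801619 ≈ 3.5694e-7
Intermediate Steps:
1/(2327954 + 473665) = 1/2801619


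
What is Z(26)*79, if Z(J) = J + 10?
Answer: 2844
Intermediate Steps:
Z(J) = 10 + J
Z(26)*79 = (10 + 26)*79 = 36*79 = 2844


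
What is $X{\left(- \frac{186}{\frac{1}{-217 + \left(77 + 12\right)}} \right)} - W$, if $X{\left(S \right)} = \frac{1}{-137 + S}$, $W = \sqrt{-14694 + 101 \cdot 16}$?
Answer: $\frac{1}{23671} - i \sqrt{13078} \approx 4.2246 \cdot 10^{-5} - 114.36 i$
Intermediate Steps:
$W = i \sqrt{13078}$ ($W = \sqrt{-14694 + 1616} = \sqrt{-13078} = i \sqrt{13078} \approx 114.36 i$)
$X{\left(- \frac{186}{\frac{1}{-217 + \left(77 + 12\right)}} \right)} - W = \frac{1}{-137 - \frac{186}{\frac{1}{-217 + \left(77 + 12\right)}}} - i \sqrt{13078} = \frac{1}{-137 - \frac{186}{\frac{1}{-217 + 89}}} - i \sqrt{13078} = \frac{1}{-137 - \frac{186}{\frac{1}{-128}}} - i \sqrt{13078} = \frac{1}{-137 - \frac{186}{- \frac{1}{128}}} - i \sqrt{13078} = \frac{1}{-137 - -23808} - i \sqrt{13078} = \frac{1}{-137 + 23808} - i \sqrt{13078} = \frac{1}{23671} - i \sqrt{13078}$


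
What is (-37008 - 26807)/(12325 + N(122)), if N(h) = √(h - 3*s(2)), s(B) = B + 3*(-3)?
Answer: -786519875/151905482 + 63815*√143/151905482 ≈ -5.1727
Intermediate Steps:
s(B) = -9 + B (s(B) = B - 9 = -9 + B)
N(h) = √(21 + h) (N(h) = √(h - 3*(-9 + 2)) = √(h - 3*(-7)) = √(h + 21) = √(21 + h))
(-37008 - 26807)/(12325 + N(122)) = (-37008 - 26807)/(12325 + √(21 + 122)) = -63815/(12325 + √143)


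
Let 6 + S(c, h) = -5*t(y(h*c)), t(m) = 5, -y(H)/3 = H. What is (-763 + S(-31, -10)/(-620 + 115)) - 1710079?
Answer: -863975179/505 ≈ -1.7108e+6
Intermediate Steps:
y(H) = -3*H
S(c, h) = -31 (S(c, h) = -6 - 5*5 = -6 - 25 = -31)
(-763 + S(-31, -10)/(-620 + 115)) - 1710079 = (-763 - 31/(-620 + 115)) - 1710079 = (-763 - 31/(-505)) - 1710079 = (-763 - 1/505*(-31)) - 1710079 = (-763 + 31/505) - 1710079 = -385284/505 - 1710079 = -863975179/505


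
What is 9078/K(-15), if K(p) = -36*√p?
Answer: 1513*I*√15/90 ≈ 65.109*I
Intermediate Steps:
9078/K(-15) = 9078/((-36*I*√15)) = 9078*(I*√15/540) = 1513*I*√15/90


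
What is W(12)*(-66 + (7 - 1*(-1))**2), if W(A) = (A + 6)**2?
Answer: -648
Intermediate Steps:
W(A) = (6 + A)**2
W(12)*(-66 + (7 - 1*(-1))**2) = (6 + 12)**2*(-66 + (7 - 1*(-1))**2) = 18**2*(-66 + (7 + 1)**2) = 324*(-66 + 8**2) = 324*(-66 + 64) = 324*(-2) = -648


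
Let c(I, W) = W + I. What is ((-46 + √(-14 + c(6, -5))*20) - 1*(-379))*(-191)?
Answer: -63603 - 3820*I*√13 ≈ -63603.0 - 13773.0*I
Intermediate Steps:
c(I, W) = I + W
((-46 + √(-14 + c(6, -5))*20) - 1*(-379))*(-191) = ((-46 + √(-14 + (6 - 5))*20) - 1*(-379))*(-191) = ((-46 + √(-14 + 1)*20) + 379)*(-191) = ((-46 + √(-13)*20) + 379)*(-191) = ((-46 + (I*√13)*20) + 379)*(-191) = ((-46 + 20*I*√13) + 379)*(-191) = (333 + 20*I*√13)*(-191) = -63603 - 3820*I*√13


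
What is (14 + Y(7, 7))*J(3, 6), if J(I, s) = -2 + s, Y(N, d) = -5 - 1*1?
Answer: 32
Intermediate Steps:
Y(N, d) = -6 (Y(N, d) = -5 - 1 = -6)
(14 + Y(7, 7))*J(3, 6) = (14 - 6)*(-2 + 6) = 8*4 = 32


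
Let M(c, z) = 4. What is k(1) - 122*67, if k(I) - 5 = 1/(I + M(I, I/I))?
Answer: -40844/5 ≈ -8168.8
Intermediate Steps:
k(I) = 5 + 1/(4 + I) (k(I) = 5 + 1/(I + 4) = 5 + 1/(4 + I))
k(1) - 122*67 = (21 + 5*1)/(4 + 1) - 122*67 = (21 + 5)/5 - 8174 = (⅕)*26 - 8174 = 26/5 - 8174 = -40844/5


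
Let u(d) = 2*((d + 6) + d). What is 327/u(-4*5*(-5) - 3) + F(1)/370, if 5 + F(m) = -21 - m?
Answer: 11019/14800 ≈ 0.74453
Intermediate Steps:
u(d) = 12 + 4*d (u(d) = 2*((6 + d) + d) = 2*(6 + 2*d) = 12 + 4*d)
F(m) = -26 - m (F(m) = -5 + (-21 - m) = -26 - m)
327/u(-4*5*(-5) - 3) + F(1)/370 = 327/(12 + 4*(-4*5*(-5) - 3)) + (-26 - 1*1)/370 = 327/(12 + 4*(-20*(-5) - 3)) + (-26 - 1)*(1/370) = 327/(12 + 4*(100 - 3)) - 27*1/370 = 327/(12 + 4*97) - 27/370 = 327/(12 + 388) - 27/370 = 327/400 - 27/370 = 11019/14800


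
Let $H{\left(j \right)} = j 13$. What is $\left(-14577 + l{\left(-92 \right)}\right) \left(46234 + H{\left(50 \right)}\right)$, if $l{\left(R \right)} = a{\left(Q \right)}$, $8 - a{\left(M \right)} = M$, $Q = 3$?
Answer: $-683193648$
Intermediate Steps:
$H{\left(j \right)} = 13 j$
$a{\left(M \right)} = 8 - M$
$l{\left(R \right)} = 5$ ($l{\left(R \right)} = 8 - 3 = 5$)
$\left(-14577 + l{\left(-92 \right)}\right) \left(46234 + H{\left(50 \right)}\right) = \left(-14577 + 5\right) \left(46234 + 13 \cdot 50\right) = - 14572 \left(46234 + 650\right) = \left(-14572\right) 46884 = -683193648$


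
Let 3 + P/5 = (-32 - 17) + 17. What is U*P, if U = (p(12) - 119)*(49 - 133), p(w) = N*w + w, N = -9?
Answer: -3160500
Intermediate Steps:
p(w) = -8*w (p(w) = -9*w + w = -8*w)
U = 18060 (U = (-8*12 - 119)*(49 - 133) = (-96 - 119)*(-84) = -215*(-84) = 18060)
P = -175 (P = -15 + 5*((-32 - 17) + 17) = -15 + 5*(-49 + 17) = -15 + 5*(-32) = -15 - 160 = -175)
U*P = 18060*(-175) = -3160500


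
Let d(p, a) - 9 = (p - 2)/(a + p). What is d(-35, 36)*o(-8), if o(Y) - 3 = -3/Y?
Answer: -189/2 ≈ -94.500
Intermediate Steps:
d(p, a) = 9 + (-2 + p)/(a + p) (d(p, a) = 9 + (p - 2)/(a + p) = 9 + (-2 + p)/(a + p))
o(Y) = 3 - 3/Y
d(-35, 36)*o(-8) = ((-2 + 9*36 + 10*(-35))/(36 - 35))*(3 - 3/(-8)) = ((-2 + 324 - 350)/1)*(3 - 3*(-⅛)) = (1*(-28))*(3 + 3/8) = -28*27/8 = -189/2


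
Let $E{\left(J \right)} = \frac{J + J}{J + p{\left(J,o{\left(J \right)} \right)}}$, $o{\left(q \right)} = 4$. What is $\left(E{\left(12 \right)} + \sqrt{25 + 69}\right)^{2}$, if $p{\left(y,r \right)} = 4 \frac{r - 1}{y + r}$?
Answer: $\frac{28190}{289} + \frac{64 \sqrt{94}}{17} \approx 134.04$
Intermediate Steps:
$p{\left(y,r \right)} = \frac{4 \left(-1 + r\right)}{r + y}$ ($p{\left(y,r \right)} = 4 \frac{-1 + r}{r + y} = \frac{4 \left(-1 + r\right)}{r + y}$)
$E{\left(J \right)} = \frac{2 J}{J + \frac{12}{4 + J}}$ ($E{\left(J \right)} = \frac{J + J}{J + \frac{4 \left(-1 + 4\right)}{4 + J}} = \frac{2 J}{J + 4 \frac{1}{4 + J} 3} = \frac{2 J}{J + \frac{12}{4 + J}}$)
$\left(E{\left(12 \right)} + \sqrt{25 + 69}\right)^{2} = \left(2 \cdot 12 \frac{1}{12 + 12 \left(4 + 12\right)} \left(4 + 12\right) + \sqrt{25 + 69}\right)^{2} = \left(2 \cdot 12 \frac{1}{12 + 12 \cdot 16} \cdot 16 + \sqrt{94}\right)^{2} = \left(2 \cdot 12 \frac{1}{12 + 192} \cdot 16 + \sqrt{94}\right)^{2} = \left(2 \cdot 12 \cdot \frac{1}{204} \cdot 16 + \sqrt{94}\right)^{2} = \left(\frac{32}{17} + \sqrt{94}\right)^{2}$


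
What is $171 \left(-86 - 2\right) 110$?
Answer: $-1655280$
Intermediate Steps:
$171 \left(-86 - 2\right) 110 = 171 \left(-88\right) 110 = \left(-15048\right) 110 = -1655280$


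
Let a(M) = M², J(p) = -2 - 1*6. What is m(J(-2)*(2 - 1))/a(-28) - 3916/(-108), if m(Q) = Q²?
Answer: 48079/1323 ≈ 36.341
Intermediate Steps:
J(p) = -8 (J(p) = -2 - 6 = -8)
m(J(-2)*(2 - 1))/a(-28) - 3916/(-108) = (-8*(2 - 1))²/((-28)²) - 3916/(-108) = (-8*1)²/784 - 3916*(-1/108) = (-8)²*(1/784) + 979/27 = 64*(1/784) + 979/27 = 4/49 + 979/27 = 48079/1323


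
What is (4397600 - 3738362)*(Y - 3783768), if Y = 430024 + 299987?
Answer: -2013152657166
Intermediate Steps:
Y = 730011
(4397600 - 3738362)*(Y - 3783768) = (4397600 - 3738362)*(730011 - 3783768) = 659238*(-3053757) = -2013152657166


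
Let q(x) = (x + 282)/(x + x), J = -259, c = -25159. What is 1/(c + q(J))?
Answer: -518/13032385 ≈ -3.9747e-5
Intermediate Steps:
q(x) = (282 + x)/(2*x) (q(x) = (282 + x)/((2*x)) = (282 + x)*(1/(2*x)) = (282 + x)/(2*x))
1/(c + q(J)) = 1/(-25159 + (½)*(282 - 259)/(-259)) = 1/(-25159 + (½)*(-1/259)*23) = 1/(-25159 - 23/518) = 1/(-13032385/518) = -518/13032385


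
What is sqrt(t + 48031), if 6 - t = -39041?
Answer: sqrt(87078) ≈ 295.09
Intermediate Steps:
t = 39047 (t = 6 - 1*(-39041) = 6 + 39041 = 39047)
sqrt(t + 48031) = sqrt(39047 + 48031) = sqrt(87078)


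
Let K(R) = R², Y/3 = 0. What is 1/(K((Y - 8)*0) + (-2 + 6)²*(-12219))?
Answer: -1/195504 ≈ -5.1150e-6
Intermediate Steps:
Y = 0 (Y = 3*0 = 0)
1/(K((Y - 8)*0) + (-2 + 6)²*(-12219)) = 1/(((0 - 8)*0)² + (-2 + 6)²*(-12219)) = 1/((-8*0)² + 4²*(-12219)) = 1/(0² + 16*(-12219)) = 1/(0 - 195504) = 1/(-195504) = -1/195504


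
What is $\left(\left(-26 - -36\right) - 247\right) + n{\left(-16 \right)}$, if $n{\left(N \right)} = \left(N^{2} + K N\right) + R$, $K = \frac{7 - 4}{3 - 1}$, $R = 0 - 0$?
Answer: $-5$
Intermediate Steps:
$R = 0$ ($R = 0 + 0 = 0$)
$K = \frac{3}{2} \approx 1.5$
$n{\left(N \right)} = N^{2} + \frac{3 N}{2}$ ($n{\left(N \right)} = \left(N^{2} + \frac{3 N}{2}\right) + 0 = N^{2} + \frac{3 N}{2}$)
$\left(\left(-26 - -36\right) - 247\right) + n{\left(-16 \right)} = \left(\left(-26 - -36\right) - 247\right) + \frac{1}{2} \left(-16\right) \left(3 + 2 \left(-16\right)\right) = \left(\left(-26 + 36\right) - 247\right) + \frac{1}{2} \left(-16\right) \left(3 - 32\right) = \left(10 - 247\right) + \frac{1}{2} \left(-16\right) \left(-29\right) = -237 + 232 = -5$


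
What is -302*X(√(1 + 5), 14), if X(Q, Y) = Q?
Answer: -302*√6 ≈ -739.75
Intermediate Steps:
-302*X(√(1 + 5), 14) = -302*√(1 + 5) = -302*√6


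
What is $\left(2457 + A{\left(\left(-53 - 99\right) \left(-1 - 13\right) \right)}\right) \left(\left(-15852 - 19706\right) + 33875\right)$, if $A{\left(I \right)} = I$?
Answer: $-7716555$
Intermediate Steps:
$\left(2457 + A{\left(\left(-53 - 99\right) \left(-1 - 13\right) \right)}\right) \left(\left(-15852 - 19706\right) + 33875\right) = \left(2457 + \left(-53 - 99\right) \left(-1 - 13\right)\right) \left(\left(-15852 - 19706\right) + 33875\right) = \left(2457 - -2128\right) \left(-35558 + 33875\right) = \left(2457 + 2128\right) \left(-1683\right) = 4585 \left(-1683\right) = -7716555$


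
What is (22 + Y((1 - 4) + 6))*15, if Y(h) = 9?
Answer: 465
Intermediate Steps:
(22 + Y((1 - 4) + 6))*15 = (22 + 9)*15 = 31*15 = 465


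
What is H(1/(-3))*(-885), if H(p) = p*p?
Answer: -295/3 ≈ -98.333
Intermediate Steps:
H(p) = p²
H(1/(-3))*(-885) = (1/(-3))²*(-885) = (-⅓)²*(-885) = (⅑)*(-885) = -295/3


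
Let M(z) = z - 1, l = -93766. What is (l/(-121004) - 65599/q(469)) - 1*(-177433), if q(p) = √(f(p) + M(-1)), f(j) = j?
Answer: 10735098249/60502 - 65599*√467/467 ≈ 1.7440e+5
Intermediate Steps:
M(z) = -1 + z
q(p) = √(-2 + p) (q(p) = √(p + (-1 - 1)) = √(p - 2) = √(-2 + p))
(l/(-121004) - 65599/q(469)) - 1*(-177433) = (-93766/(-121004) - 65599/√(-2 + 469)) - 1*(-177433) = (-93766*(-1/121004) - 65599*√467/467) + 177433 = (46883/60502 - 65599*√467/467) + 177433 = 10735098249/60502 - 65599*√467/467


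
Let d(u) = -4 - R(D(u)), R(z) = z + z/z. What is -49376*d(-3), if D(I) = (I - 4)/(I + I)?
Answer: 913456/3 ≈ 3.0449e+5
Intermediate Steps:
D(I) = (-4 + I)/(2*I) (D(I) = (-4 + I)/((2*I)) = (-4 + I)*(1/(2*I)) = (-4 + I)/(2*I))
R(z) = 1 + z (R(z) = z + 1 = 1 + z)
d(u) = -5 - (-4 + u)/(2*u) (d(u) = -4 - (1 + (-4 + u)/(2*u)) = -4 + (-1 - (-4 + u)/(2*u)) = -5 - (-4 + u)/(2*u))
-49376*d(-3) = -49376*(-11/2 + 2/(-3)) = -49376*(-11/2 + 2*(-1/3)) = -49376*(-11/2 - 2/3) = -49376*(-37/6) = 913456/3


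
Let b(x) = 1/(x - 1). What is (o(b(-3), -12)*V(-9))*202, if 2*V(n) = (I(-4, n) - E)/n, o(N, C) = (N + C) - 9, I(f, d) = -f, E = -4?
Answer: 17170/9 ≈ 1907.8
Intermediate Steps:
b(x) = 1/(-1 + x)
o(N, C) = -9 + C + N (o(N, C) = (C + N) - 9 = -9 + C + N)
V(n) = 4/n (V(n) = ((-1*(-4) - 1*(-4))/n)/2 = ((4 + 4)/n)/2 = (8/n)/2 = 4/n)
(o(b(-3), -12)*V(-9))*202 = ((-9 - 12 + 1/(-1 - 3))*(4/(-9)))*202 = ((-9 - 12 + 1/(-4))*(4*(-⅑)))*202 = ((-9 - 12 - ¼)*(-4/9))*202 = -85/4*(-4/9)*202 = (85/9)*202 = 17170/9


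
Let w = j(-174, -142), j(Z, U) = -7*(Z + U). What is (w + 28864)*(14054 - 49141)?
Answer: -1090363612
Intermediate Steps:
j(Z, U) = -7*U - 7*Z (j(Z, U) = -7*(U + Z) = -7*U - 7*Z)
w = 2212 (w = -7*(-142) - 7*(-174) = 994 + 1218 = 2212)
(w + 28864)*(14054 - 49141) = (2212 + 28864)*(14054 - 49141) = 31076*(-35087) = -1090363612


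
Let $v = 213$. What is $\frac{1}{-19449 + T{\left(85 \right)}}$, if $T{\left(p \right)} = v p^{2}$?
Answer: $\frac{1}{1519476} \approx 6.5812 \cdot 10^{-7}$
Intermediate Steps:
$T{\left(p \right)} = 213 p^{2}$
$\frac{1}{-19449 + T{\left(85 \right)}} = \frac{1}{-19449 + 213 \cdot 85^{2}} = \frac{1}{-19449 + 213 \cdot 7225} = \frac{1}{-19449 + 1538925} = \frac{1}{1519476}$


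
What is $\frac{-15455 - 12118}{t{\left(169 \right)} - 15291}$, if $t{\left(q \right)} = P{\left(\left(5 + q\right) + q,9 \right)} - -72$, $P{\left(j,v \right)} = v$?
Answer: $\frac{707}{390} \approx 1.8128$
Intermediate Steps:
$t{\left(q \right)} = 81$ ($t{\left(q \right)} = 9 - -72 = 9 + 72 = 81$)
$\frac{-15455 - 12118}{t{\left(169 \right)} - 15291} = \frac{-15455 - 12118}{81 - 15291} = - \frac{27573}{81 - 15291} = - \frac{27573}{-15210} = \left(-27573\right) \left(- \frac{1}{15210}\right) = \frac{707}{390}$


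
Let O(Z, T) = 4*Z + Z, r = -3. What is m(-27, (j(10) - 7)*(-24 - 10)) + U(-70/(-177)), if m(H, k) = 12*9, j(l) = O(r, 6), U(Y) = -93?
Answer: 15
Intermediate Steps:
O(Z, T) = 5*Z
j(l) = -15 (j(l) = 5*(-3) = -15)
m(H, k) = 108
m(-27, (j(10) - 7)*(-24 - 10)) + U(-70/(-177)) = 108 - 93 = 15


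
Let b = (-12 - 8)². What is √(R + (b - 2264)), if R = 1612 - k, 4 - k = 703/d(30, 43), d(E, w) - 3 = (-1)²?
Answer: I*√321/2 ≈ 8.9582*I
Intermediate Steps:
d(E, w) = 4 (d(E, w) = 3 + (-1)² = 3 + 1 = 4)
b = 400 (b = (-20)² = 400)
k = -687/4 (k = 4 - 703/4 = -687/4 ≈ -171.75)
R = 7135/4 (R = 1612 - 1*(-687/4) = 1612 + 687/4 = 7135/4 ≈ 1783.8)
√(R + (b - 2264)) = √(7135/4 + (400 - 2264)) = √(7135/4 - 1864) = √(-321/4) = I*√321/2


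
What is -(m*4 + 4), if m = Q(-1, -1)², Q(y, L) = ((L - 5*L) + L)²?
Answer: -328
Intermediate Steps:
Q(y, L) = 9*L² (Q(y, L) = (-4*L + L)² = (-3*L)² = 9*L²)
m = 81 (m = (9*(-1)²)² = (9*1)² = 9² = 81)
-(m*4 + 4) = -(81*4 + 4) = -(324 + 4) = -1*328 = -328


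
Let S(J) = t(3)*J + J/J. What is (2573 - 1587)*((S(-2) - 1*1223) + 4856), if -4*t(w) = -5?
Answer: 3580659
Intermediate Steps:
t(w) = 5/4 (t(w) = -¼*(-5) = 5/4)
S(J) = 1 + 5*J/4 (S(J) = 5*J/4 + J/J = 5*J/4 + 1 = 1 + 5*J/4)
(2573 - 1587)*((S(-2) - 1*1223) + 4856) = (2573 - 1587)*(((1 + (5/4)*(-2)) - 1*1223) + 4856) = 986*(((1 - 5/2) - 1223) + 4856) = 986*((-3/2 - 1223) + 4856) = 986*(-2449/2 + 4856) = 986*(7263/2) = 3580659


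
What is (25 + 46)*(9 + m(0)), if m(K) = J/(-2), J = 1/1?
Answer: 1207/2 ≈ 603.50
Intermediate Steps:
J = 1
m(K) = -1/2 (m(K) = 1/(-2) = 1*(-1/2) = -1/2)
(25 + 46)*(9 + m(0)) = (25 + 46)*(9 - 1/2) = 71*(17/2) = 1207/2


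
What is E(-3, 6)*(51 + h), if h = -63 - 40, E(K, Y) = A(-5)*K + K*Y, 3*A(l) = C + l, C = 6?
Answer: 988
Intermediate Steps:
A(l) = 2 + l/3 (A(l) = (6 + l)/3 = 2 + l/3)
E(K, Y) = K/3 + K*Y (E(K, Y) = (2 + (1/3)*(-5))*K + K*Y = (2 - 5/3)*K + K*Y = K/3 + K*Y)
h = -103
E(-3, 6)*(51 + h) = (-3*(1/3 + 6))*(51 - 103) = -3*19/3*(-52) = -19*(-52) = 988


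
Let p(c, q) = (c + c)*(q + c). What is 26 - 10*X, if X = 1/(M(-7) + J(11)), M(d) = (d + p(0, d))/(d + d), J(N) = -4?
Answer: 202/7 ≈ 28.857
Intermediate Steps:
p(c, q) = 2*c*(c + q) (p(c, q) = (2*c)*(c + q) = 2*c*(c + q))
M(d) = ½ (M(d) = (d + 2*0*(0 + d))/(d + d) = (d + 2*0*d)/((2*d)) = (d + 0)*(1/(2*d)) = d*(1/(2*d)) = ½)
X = -2/7 (X = 1/(½ - 4) = 1/(-7/2) = -2/7 ≈ -0.28571)
26 - 10*X = 26 - 10*(-2/7) = 26 + 20/7 = 202/7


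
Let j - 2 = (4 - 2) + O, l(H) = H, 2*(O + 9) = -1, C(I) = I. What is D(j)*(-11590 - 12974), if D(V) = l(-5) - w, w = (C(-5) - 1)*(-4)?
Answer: 712356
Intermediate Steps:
O = -19/2 (O = -9 + (½)*(-1) = -9 - ½ = -19/2 ≈ -9.5000)
w = 24 (w = (-5 - 1)*(-4) = -6*(-4) = 24)
j = -11/2 (j = 2 + ((4 - 2) - 19/2) = 2 + (2 - 19/2) = 2 - 15/2 = -11/2 ≈ -5.5000)
D(V) = -29 (D(V) = -5 - 1*24 = -5 - 24 = -29)
D(j)*(-11590 - 12974) = -29*(-11590 - 12974) = -29*(-24564) = 712356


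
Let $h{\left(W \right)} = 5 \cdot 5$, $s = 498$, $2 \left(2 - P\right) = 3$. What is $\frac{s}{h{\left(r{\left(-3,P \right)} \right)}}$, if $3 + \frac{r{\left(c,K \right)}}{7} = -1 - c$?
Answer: $\frac{498}{25} \approx 19.92$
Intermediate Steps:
$P = \frac{1}{2}$ ($P = 2 - \frac{3}{2} = \frac{1}{2} \approx 0.5$)
$r{\left(c,K \right)} = -28 - 7 c$ ($r{\left(c,K \right)} = -21 + 7 \left(-1 - c\right) = -21 - \left(7 + 7 c\right) = -28 - 7 c$)
$h{\left(W \right)} = 25$
$\frac{s}{h{\left(r{\left(-3,P \right)} \right)}} = \frac{498}{25}$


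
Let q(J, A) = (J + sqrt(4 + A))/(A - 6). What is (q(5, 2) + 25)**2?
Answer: (95 - sqrt(6))**2/16 ≈ 535.35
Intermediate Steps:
q(J, A) = (J + sqrt(4 + A))/(-6 + A)
(q(5, 2) + 25)**2 = ((5 + sqrt(4 + 2))/(-6 + 2) + 25)**2 = ((5 + sqrt(6))/(-4) + 25)**2 = (-(5 + sqrt(6))/4 + 25)**2 = ((-5/4 - sqrt(6)/4) + 25)**2 = (95/4 - sqrt(6)/4)**2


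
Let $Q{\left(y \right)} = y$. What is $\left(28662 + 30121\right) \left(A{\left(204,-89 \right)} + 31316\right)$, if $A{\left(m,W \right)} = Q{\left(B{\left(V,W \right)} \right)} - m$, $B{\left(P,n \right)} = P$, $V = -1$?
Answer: $1828797913$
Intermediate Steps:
$A{\left(m,W \right)} = -1 - m$
$\left(28662 + 30121\right) \left(A{\left(204,-89 \right)} + 31316\right) = \left(28662 + 30121\right) \left(\left(-1 - 204\right) + 31316\right) = 58783 \left(\left(-1 - 204\right) + 31316\right) = 58783 \left(-205 + 31316\right) = 58783 \cdot 31111 = 1828797913$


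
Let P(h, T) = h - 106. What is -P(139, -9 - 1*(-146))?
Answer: -33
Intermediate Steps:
P(h, T) = -106 + h
-P(139, -9 - 1*(-146)) = -(-106 + 139) = -1*33 = -33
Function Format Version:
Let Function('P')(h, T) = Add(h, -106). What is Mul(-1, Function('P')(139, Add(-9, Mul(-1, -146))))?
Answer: -33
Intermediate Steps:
Function('P')(h, T) = Add(-106, h)
Mul(-1, Function('P')(139, Add(-9, Mul(-1, -146)))) = Mul(-1, Add(-106, 139)) = Mul(-1, 33) = -33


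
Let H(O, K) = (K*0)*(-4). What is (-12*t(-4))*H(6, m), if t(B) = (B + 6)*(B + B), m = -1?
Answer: 0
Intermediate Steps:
t(B) = 2*B*(6 + B) (t(B) = (6 + B)*(2*B) = 2*B*(6 + B))
H(O, K) = 0 (H(O, K) = 0*(-4) = 0)
(-12*t(-4))*H(6, m) = -24*(-4)*(6 - 4)*0 = -24*(-4)*2*0 = -12*(-16)*0 = 192*0 = 0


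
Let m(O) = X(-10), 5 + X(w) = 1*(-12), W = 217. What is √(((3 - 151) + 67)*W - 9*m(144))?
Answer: 132*I ≈ 132.0*I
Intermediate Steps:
X(w) = -17 (X(w) = -5 + 1*(-12) = -5 - 12 = -17)
m(O) = -17
√(((3 - 151) + 67)*W - 9*m(144)) = √(((3 - 151) + 67)*217 - 9*(-17)) = √((-148 + 67)*217 + 153) = √(-81*217 + 153) = √(-17577 + 153) = √(-17424) = 132*I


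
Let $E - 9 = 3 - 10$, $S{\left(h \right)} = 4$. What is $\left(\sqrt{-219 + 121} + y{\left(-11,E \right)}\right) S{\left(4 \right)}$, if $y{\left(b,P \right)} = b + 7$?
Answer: $-16 + 28 i \sqrt{2} \approx -16.0 + 39.598 i$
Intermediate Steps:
$E = 2$ ($E = 9 + \left(3 - 10\right) = 9 - 7 = 2$)
$y{\left(b,P \right)} = 7 + b$
$\left(\sqrt{-219 + 121} + y{\left(-11,E \right)}\right) S{\left(4 \right)} = \left(\sqrt{-219 + 121} + \left(7 - 11\right)\right) 4 = \left(\sqrt{-98} - 4\right) 4 = \left(7 i \sqrt{2} - 4\right) 4 = \left(-4 + 7 i \sqrt{2}\right) 4 = -16 + 28 i \sqrt{2}$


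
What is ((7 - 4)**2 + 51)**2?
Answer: 3600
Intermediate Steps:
((7 - 4)**2 + 51)**2 = (3**2 + 51)**2 = (9 + 51)**2 = 60**2 = 3600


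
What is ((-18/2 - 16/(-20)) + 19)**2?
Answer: 2916/25 ≈ 116.64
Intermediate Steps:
((-18/2 - 16/(-20)) + 19)**2 = ((-18*1/2 - 16*(-1/20)) + 19)**2 = ((-9 + 4/5) + 19)**2 = (-41/5 + 19)**2 = (54/5)**2 = 2916/25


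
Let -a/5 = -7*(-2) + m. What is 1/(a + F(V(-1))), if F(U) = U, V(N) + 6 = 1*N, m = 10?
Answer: -1/127 ≈ -0.0078740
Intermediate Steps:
V(N) = -6 + N (V(N) = -6 + 1*N = -6 + N)
a = -120 (a = -5*(-7*(-2) + 10) = -5*(14 + 10) = -5*24 = -120)
1/(a + F(V(-1))) = 1/(-120 + (-6 - 1)) = 1/(-120 - 7) = 1/(-127) = -1/127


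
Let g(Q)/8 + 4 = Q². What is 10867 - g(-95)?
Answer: -61301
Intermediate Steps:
g(Q) = -32 + 8*Q²
10867 - g(-95) = 10867 - (-32 + 8*(-95)²) = 10867 - (-32 + 8*9025) = 10867 - (-32 + 72200) = 10867 - 1*72168 = 10867 - 72168 = -61301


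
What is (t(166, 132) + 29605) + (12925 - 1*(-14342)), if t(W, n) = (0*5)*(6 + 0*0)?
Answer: 56872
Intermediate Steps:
t(W, n) = 0 (t(W, n) = 0*(6 + 0) = 0*6 = 0)
(t(166, 132) + 29605) + (12925 - 1*(-14342)) = (0 + 29605) + (12925 - 1*(-14342)) = 29605 + (12925 + 14342) = 29605 + 27267 = 56872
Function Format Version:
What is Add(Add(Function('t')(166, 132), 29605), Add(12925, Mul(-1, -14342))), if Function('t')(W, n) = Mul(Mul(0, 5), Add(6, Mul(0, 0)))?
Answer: 56872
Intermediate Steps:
Function('t')(W, n) = 0 (Function('t')(W, n) = Mul(0, Add(6, 0)) = Mul(0, 6) = 0)
Add(Add(Function('t')(166, 132), 29605), Add(12925, Mul(-1, -14342))) = Add(Add(0, 29605), Add(12925, Mul(-1, -14342))) = Add(29605, Add(12925, 14342)) = Add(29605, 27267) = 56872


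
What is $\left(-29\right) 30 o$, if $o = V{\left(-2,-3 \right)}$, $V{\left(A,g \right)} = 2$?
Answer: $-1740$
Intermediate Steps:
$o = 2$
$\left(-29\right) 30 o = \left(-29\right) 30 \cdot 2 = \left(-870\right) 2 = -1740$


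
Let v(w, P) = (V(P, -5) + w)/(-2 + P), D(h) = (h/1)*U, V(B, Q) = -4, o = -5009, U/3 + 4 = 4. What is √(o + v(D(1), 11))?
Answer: I*√45085/3 ≈ 70.777*I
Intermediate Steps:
U = 0 (U = -12 + 3*4 = -12 + 12 = 0)
D(h) = 0 (D(h) = (h/1)*0 = (h*1)*0 = h*0 = 0)
v(w, P) = (-4 + w)/(-2 + P)
√(o + v(D(1), 11)) = √(-5009 + (-4 + 0)/(-2 + 11)) = √(-5009 - 4/9) = √(-45085/9) = I*√45085/3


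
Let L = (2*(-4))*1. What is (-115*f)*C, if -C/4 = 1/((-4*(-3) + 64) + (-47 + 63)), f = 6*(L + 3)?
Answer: -150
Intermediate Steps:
L = -8 (L = -8*1 = -8)
f = -30 (f = 6*(-8 + 3) = 6*(-5) = -30)
C = -1/23 (C = -4/((-4*(-3) + 64) + (-47 + 63)) = -4/((12 + 64) + 16) = -4/(76 + 16) = -4/92 = -4*1/92 = -1/23 ≈ -0.043478)
(-115*f)*C = -115*(-30)*(-1/23) = 3450*(-1/23) = -150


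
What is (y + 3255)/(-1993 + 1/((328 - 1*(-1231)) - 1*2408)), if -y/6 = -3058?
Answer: -18340947/1692058 ≈ -10.839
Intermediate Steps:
y = 18348 (y = -6*(-3058) = 18348)
(y + 3255)/(-1993 + 1/((328 - 1*(-1231)) - 1*2408)) = (18348 + 3255)/(-1993 + 1/((328 - 1*(-1231)) - 1*2408)) = 21603/(-1993 + 1/((328 + 1231) - 2408)) = 21603/(-1993 + 1/(1559 - 2408)) = 21603/(-1993 + 1/(-849)) = 21603/(-1993 - 1/849) = 21603/(-1692058/849) = 21603*(-849/1692058) = -18340947/1692058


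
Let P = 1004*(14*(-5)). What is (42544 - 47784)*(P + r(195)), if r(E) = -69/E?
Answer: 4787497704/13 ≈ 3.6827e+8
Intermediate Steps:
P = -70280 (P = 1004*(-70) = -70280)
(42544 - 47784)*(P + r(195)) = (42544 - 47784)*(-70280 - 69/195) = -5240*(-70280 - 69*1/195) = -5240*(-70280 - 23/65) = -5240*(-4568223/65) = 4787497704/13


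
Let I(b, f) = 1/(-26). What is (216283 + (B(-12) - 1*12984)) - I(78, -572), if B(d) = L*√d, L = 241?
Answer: 5285775/26 + 482*I*√3 ≈ 2.033e+5 + 834.85*I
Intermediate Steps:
I(b, f) = -1/26
B(d) = 241*√d
(216283 + (B(-12) - 1*12984)) - I(78, -572) = (216283 + (241*√(-12) - 1*12984)) - 1*(-1/26) = (216283 + (241*(2*I*√3) - 12984)) + 1/26 = (216283 + (482*I*√3 - 12984)) + 1/26 = (216283 + (-12984 + 482*I*√3)) + 1/26 = (203299 + 482*I*√3) + 1/26 = 5285775/26 + 482*I*√3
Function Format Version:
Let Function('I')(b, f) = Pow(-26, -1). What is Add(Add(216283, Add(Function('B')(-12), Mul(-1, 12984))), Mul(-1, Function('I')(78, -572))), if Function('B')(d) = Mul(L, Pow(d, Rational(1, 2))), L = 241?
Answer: Add(Rational(5285775, 26), Mul(482, I, Pow(3, Rational(1, 2)))) ≈ Add(2.0330e+5, Mul(834.85, I))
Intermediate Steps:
Function('I')(b, f) = Rational(-1, 26)
Function('B')(d) = Mul(241, Pow(d, Rational(1, 2)))
Add(Add(216283, Add(Function('B')(-12), Mul(-1, 12984))), Mul(-1, Function('I')(78, -572))) = Add(Add(216283, Add(Mul(241, Pow(-12, Rational(1, 2))), Mul(-1, 12984))), Mul(-1, Rational(-1, 26))) = Add(Add(216283, Add(Mul(241, Mul(2, I, Pow(3, Rational(1, 2)))), -12984)), Rational(1, 26)) = Add(Add(216283, Add(Mul(482, I, Pow(3, Rational(1, 2))), -12984)), Rational(1, 26)) = Add(Add(216283, Add(-12984, Mul(482, I, Pow(3, Rational(1, 2))))), Rational(1, 26)) = Add(Add(203299, Mul(482, I, Pow(3, Rational(1, 2)))), Rational(1, 26)) = Add(Rational(5285775, 26), Mul(482, I, Pow(3, Rational(1, 2))))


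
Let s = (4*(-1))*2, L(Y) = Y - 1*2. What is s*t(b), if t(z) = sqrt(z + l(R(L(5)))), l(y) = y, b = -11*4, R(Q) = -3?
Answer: -8*I*sqrt(47) ≈ -54.845*I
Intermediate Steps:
L(Y) = -2 + Y (L(Y) = Y - 2 = -2 + Y)
b = -44
s = -8 (s = -4*2 = -8)
t(z) = sqrt(-3 + z) (t(z) = sqrt(z - 3) = sqrt(-3 + z))
s*t(b) = -8*sqrt(-3 - 44) = -8*I*sqrt(47)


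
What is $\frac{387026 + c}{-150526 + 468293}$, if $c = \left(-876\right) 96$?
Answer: $\frac{302930}{317767} \approx 0.95331$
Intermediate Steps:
$c = -84096$
$\frac{387026 + c}{-150526 + 468293} = \frac{387026 - 84096}{-150526 + 468293} = \frac{302930}{317767}$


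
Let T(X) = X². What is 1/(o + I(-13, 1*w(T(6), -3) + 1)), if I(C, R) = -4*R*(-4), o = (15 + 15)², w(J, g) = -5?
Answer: 1/836 ≈ 0.0011962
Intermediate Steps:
o = 900 (o = 30² = 900)
I(C, R) = 16*R
1/(o + I(-13, 1*w(T(6), -3) + 1)) = 1/(900 + 16*(1*(-5) + 1)) = 1/(900 + 16*(-5 + 1)) = 1/(900 + 16*(-4)) = 1/(900 - 64) = 1/836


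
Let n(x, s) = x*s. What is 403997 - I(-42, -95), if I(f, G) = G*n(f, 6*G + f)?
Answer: 2845877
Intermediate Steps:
n(x, s) = s*x
I(f, G) = G*f*(f + 6*G) (I(f, G) = G*((6*G + f)*f) = G*((f + 6*G)*f) = G*(f*(f + 6*G)) = G*f*(f + 6*G))
403997 - I(-42, -95) = 403997 - (-95)*(-42)*(-42 + 6*(-95)) = 403997 - (-95)*(-42)*(-42 - 570) = 403997 - (-95)*(-42)*(-612) = 403997 - 1*(-2441880) = 403997 + 2441880 = 2845877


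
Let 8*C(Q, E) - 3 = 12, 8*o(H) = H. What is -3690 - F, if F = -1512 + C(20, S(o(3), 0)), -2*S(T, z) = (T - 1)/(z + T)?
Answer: -17439/8 ≈ -2179.9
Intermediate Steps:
o(H) = H/8
S(T, z) = -(-1 + T)/(2*(T + z)) (S(T, z) = -(T - 1)/(2*(z + T)) = -(-1 + T)/(2*(T + z)))
C(Q, E) = 15/8 (C(Q, E) = 3/8 + (⅛)*12 = 3/8 + 3/2 = 15/8)
F = -12081/8 (F = -1512 + 15/8 = -12081/8 ≈ -1510.1)
-3690 - F = -3690 - 1*(-12081/8) = -3690 + 12081/8 = -17439/8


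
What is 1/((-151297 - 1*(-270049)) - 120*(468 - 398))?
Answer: 1/110352 ≈ 9.0619e-6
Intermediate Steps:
1/((-151297 - 1*(-270049)) - 120*(468 - 398)) = 1/((-151297 + 270049) - 120*70) = 1/(118752 - 8400) = 1/110352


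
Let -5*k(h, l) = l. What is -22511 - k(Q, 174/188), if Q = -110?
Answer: -10580083/470 ≈ -22511.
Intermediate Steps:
k(h, l) = -l/5
-22511 - k(Q, 174/188) = -22511 - (-1)*174/188/5 = -22511 - (-1)*174*(1/188)/5 = -22511 - (-1)*87/(5*94) = -22511 - 1*(-87/470) = -22511 + 87/470 = -10580083/470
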